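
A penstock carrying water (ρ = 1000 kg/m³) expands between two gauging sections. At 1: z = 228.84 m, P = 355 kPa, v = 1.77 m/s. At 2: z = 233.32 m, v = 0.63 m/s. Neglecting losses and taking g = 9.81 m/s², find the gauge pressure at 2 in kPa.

Pressure head at 1: ψ₁ = P₁/(ρg) = 355×1000 / (1000 × 9.81) = 36.19 m.
Velocity heads: v₁²/2g = 1.77²/19.62 = 0.160 m; v₂²/2g = 0.63²/19.62 = 0.020 m.
Total head H = z₁ + ψ₁ + v₁²/2g = 228.84 + 36.19 + 0.160 = 265.19 m.
ψ₂ = H − z₂ − v₂²/2g = 265.19 − 233.32 − 0.020 = 31.85 m.
P₂ = ρgψ₂ = 1000 × 9.81 × 31.85 ≈ 312 kPa.

P₂ ≈ 312 kPa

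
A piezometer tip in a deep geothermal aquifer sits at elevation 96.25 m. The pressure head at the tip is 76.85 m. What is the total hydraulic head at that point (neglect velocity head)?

h ≈ 173.10 m

h = z + ψ = 96.25 + 76.85 = 173.10 m.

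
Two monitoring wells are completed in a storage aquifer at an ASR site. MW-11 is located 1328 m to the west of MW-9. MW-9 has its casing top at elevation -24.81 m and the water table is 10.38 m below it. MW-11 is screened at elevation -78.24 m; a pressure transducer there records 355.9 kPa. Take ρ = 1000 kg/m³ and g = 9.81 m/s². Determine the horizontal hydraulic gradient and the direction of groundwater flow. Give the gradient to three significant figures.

i ≈ 0.00510; groundwater flows toward the west

Total head at MW-9: h = -24.81 − 10.38 = -35.19 m.
Pressure head at MW-11: ψ = P/(ρg) = 355.9×1000 / (1000 × 9.81) = 36.28 m.
Total head at MW-11: h = z + ψ = -78.24 + 36.28 = -41.96 m.
Head difference: h(MW-9) − h(MW-11) = -35.19 − (-41.96) = 6.77 m.
Hydraulic gradient: i = |Δh| / L = 6.77 / 1328 = 0.00510.
Flow is from higher to lower head: from MW-9 toward MW-11, i.e. toward the west.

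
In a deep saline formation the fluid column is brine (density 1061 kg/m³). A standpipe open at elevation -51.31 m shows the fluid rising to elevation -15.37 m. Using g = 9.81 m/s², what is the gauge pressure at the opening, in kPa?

Pressure head ψ = h − z = -15.37 − (-51.31) = 35.94 m.
P = ρgψ = 1061 × 9.81 × 35.94 = 374078 Pa ≈ 374 kPa.

P ≈ 374 kPa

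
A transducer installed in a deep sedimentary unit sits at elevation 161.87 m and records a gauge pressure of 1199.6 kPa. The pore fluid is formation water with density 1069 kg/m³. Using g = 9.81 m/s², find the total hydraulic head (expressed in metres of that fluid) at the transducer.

h ≈ 276.26 m

ψ = P/(ρg) = 1199.6×1000 / (1069 × 9.81) = 114.39 m.
h = z + ψ = 161.87 + 114.39 = 276.26 m.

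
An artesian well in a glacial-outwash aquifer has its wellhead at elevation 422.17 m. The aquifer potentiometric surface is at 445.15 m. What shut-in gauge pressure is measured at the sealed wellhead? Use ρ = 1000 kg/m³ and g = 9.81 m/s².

P ≈ 225 kPa

Head above the cap: Δh = 445.15 − 422.17 = 22.98 m.
P = ρgΔh = 1000 × 9.81 × 22.98 = 225434 Pa ≈ 225 kPa.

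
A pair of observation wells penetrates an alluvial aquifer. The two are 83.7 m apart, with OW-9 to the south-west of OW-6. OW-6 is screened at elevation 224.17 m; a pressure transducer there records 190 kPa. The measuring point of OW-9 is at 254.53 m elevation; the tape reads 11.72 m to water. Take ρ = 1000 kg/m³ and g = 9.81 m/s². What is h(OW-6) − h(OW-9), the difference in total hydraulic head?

Δh ≈ 0.73 m

Pressure head at OW-6: ψ = P/(ρg) = 190×1000 / (1000 × 9.81) = 19.37 m.
Total head at OW-6: h = z + ψ = 224.17 + 19.37 = 243.54 m.
Total head at OW-9: h = 254.53 − 11.72 = 242.81 m.
Head difference: h(OW-6) − h(OW-9) = 243.54 − 242.81 = 0.73 m.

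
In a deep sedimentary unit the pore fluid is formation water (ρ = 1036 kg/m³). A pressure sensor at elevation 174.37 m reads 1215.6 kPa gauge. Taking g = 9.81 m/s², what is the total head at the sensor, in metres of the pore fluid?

ψ = P/(ρg) = 1215.6×1000 / (1036 × 9.81) = 119.61 m.
h = z + ψ = 174.37 + 119.61 = 293.98 m.

h ≈ 293.98 m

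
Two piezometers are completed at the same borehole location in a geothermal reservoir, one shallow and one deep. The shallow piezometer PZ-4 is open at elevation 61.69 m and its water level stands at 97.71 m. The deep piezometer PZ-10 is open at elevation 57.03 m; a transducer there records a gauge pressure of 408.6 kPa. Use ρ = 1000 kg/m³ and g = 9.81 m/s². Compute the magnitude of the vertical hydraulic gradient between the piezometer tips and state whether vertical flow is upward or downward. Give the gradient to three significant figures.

Total head at PZ-4: h = 97.71 m (water level in the standpipe).
Pressure head at PZ-10: ψ = P/(ρg) = 408.6×1000 / (1000 × 9.81) = 41.65 m.
Total head at PZ-10: h = z + ψ = 57.03 + 41.65 = 98.68 m.
Δh = h(PZ-4) − h(PZ-10) = 97.71 − 98.68 = -0.97 m.
Vertical separation Δz = 61.69 − 57.03 = 4.66 m.
|i_v| = |Δh| / Δz = 0.97 / 4.66 = 0.208.
Head is higher in the deep piezometer, so vertical flow is upward (discharge condition).

|i_v| ≈ 0.208; vertical flow is upward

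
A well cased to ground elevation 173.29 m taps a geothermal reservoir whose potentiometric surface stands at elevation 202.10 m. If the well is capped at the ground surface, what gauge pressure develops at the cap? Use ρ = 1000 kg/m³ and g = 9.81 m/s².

P ≈ 283 kPa

Head above the cap: Δh = 202.10 − 173.29 = 28.81 m.
P = ρgΔh = 1000 × 9.81 × 28.81 = 282626 Pa ≈ 283 kPa.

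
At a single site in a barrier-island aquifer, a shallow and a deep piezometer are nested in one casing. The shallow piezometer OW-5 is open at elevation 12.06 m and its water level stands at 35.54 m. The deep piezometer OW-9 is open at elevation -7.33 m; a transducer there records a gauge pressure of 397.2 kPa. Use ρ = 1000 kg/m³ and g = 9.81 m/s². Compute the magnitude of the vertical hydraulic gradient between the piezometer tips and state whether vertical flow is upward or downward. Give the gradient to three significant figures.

|i_v| ≈ 0.123; vertical flow is downward

Total head at OW-5: h = 35.54 m (water level in the standpipe).
Pressure head at OW-9: ψ = P/(ρg) = 397.2×1000 / (1000 × 9.81) = 40.49 m.
Total head at OW-9: h = z + ψ = -7.33 + 40.49 = 33.16 m.
Δh = h(OW-5) − h(OW-9) = 35.54 − 33.16 = 2.38 m.
Vertical separation Δz = 12.06 − (-7.33) = 19.39 m.
|i_v| = |Δh| / Δz = 2.38 / 19.39 = 0.123.
Head is higher in the shallow piezometer, so vertical flow is downward (recharge condition).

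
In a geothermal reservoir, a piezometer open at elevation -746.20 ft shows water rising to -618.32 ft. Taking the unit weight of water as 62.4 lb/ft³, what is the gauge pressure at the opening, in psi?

Pressure head ψ = h − z = -618.32 − (-746.20) = 127.88 ft.
P = γ·ψ / 144 = 62.4 × 127.88 / 144 = 55.4 psi.

P ≈ 55.4 psi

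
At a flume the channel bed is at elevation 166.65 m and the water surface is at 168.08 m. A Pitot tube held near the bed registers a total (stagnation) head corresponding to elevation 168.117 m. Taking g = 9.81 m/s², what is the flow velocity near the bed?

Near the bed, under hydrostatic conditions, the piezometric head (z + ψ) equals the free-surface elevation, 168.08 m.
Velocity head = total − piezometric = 168.117 − 168.08 = 0.037 m.
v = √(2g·h_v) = √(2 × 9.81 × 0.037) = 0.852 m/s.

v ≈ 0.852 m/s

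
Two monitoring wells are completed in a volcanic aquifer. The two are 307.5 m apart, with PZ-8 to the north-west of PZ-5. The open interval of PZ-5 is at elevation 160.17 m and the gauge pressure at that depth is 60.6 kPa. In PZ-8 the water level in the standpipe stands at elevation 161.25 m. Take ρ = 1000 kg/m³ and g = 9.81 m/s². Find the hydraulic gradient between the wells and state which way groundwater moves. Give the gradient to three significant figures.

i ≈ 0.0166; groundwater flows toward the north-west

Pressure head at PZ-5: ψ = P/(ρg) = 60.6×1000 / (1000 × 9.81) = 6.18 m.
Total head at PZ-5: h = z + ψ = 160.17 + 6.18 = 166.35 m.
Total head at PZ-8: h = 161.25 m (water level in the piezometer is the total head).
Head difference: h(PZ-5) − h(PZ-8) = 166.35 − 161.25 = 5.10 m.
Hydraulic gradient: i = |Δh| / L = 5.10 / 307.5 = 0.0166.
Flow is from higher to lower head: from PZ-5 toward PZ-8, i.e. toward the north-west.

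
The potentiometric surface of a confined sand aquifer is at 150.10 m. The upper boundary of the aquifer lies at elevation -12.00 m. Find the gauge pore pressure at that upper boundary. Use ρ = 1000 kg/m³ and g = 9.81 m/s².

Pressure head at the aquifer top: ψ = h − z = 150.10 − (-12.00) = 162.10 m.
P = ρgψ = 1000 × 9.81 × 162.10 = 1590201 Pa ≈ 1590 kPa.

P ≈ 1590 kPa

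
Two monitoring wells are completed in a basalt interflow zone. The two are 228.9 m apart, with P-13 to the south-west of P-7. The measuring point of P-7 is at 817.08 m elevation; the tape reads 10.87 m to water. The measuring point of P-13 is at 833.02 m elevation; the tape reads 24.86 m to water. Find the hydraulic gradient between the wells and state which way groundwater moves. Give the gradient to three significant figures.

i ≈ 0.00852; groundwater flows toward the north-east

Total head at P-7: h = 817.08 − 10.87 = 806.21 m.
Total head at P-13: h = 833.02 − 24.86 = 808.16 m.
Head difference: h(P-7) − h(P-13) = 806.21 − 808.16 = -1.95 m.
Hydraulic gradient: i = |Δh| / L = 1.95 / 228.9 = 0.00852.
Flow is from higher to lower head: from P-13 toward P-7, i.e. toward the north-east.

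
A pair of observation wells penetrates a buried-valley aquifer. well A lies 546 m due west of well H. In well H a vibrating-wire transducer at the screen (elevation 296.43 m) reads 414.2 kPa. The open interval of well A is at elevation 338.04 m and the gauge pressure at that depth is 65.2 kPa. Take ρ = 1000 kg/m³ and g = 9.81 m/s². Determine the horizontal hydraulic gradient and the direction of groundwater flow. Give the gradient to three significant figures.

i ≈ 0.0111; groundwater flows toward the east

Pressure head at well H: ψ = P/(ρg) = 414.2×1000 / (1000 × 9.81) = 42.22 m.
Total head at well H: h = z + ψ = 296.43 + 42.22 = 338.65 m.
Pressure head at well A: ψ = P/(ρg) = 65.2×1000 / (1000 × 9.81) = 6.65 m.
Total head at well A: h = z + ψ = 338.04 + 6.65 = 344.69 m.
Head difference: h(well H) − h(well A) = 338.65 − 344.69 = -6.04 m.
Hydraulic gradient: i = |Δh| / L = 6.04 / 546 = 0.0111.
Flow is from higher to lower head: from well A toward well H, i.e. toward the east.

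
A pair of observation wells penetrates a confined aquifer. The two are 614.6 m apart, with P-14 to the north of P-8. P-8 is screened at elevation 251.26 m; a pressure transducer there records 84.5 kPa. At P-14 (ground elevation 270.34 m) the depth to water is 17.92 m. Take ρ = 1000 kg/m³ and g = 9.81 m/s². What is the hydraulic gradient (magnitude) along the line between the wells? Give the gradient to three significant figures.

i ≈ 0.0121

Pressure head at P-8: ψ = P/(ρg) = 84.5×1000 / (1000 × 9.81) = 8.61 m.
Total head at P-8: h = z + ψ = 251.26 + 8.61 = 259.87 m.
Total head at P-14: h = 270.34 − 17.92 = 252.42 m.
Head difference: h(P-8) − h(P-14) = 259.87 − 252.42 = 7.45 m.
Hydraulic gradient: i = |Δh| / L = 7.45 / 614.6 = 0.0121.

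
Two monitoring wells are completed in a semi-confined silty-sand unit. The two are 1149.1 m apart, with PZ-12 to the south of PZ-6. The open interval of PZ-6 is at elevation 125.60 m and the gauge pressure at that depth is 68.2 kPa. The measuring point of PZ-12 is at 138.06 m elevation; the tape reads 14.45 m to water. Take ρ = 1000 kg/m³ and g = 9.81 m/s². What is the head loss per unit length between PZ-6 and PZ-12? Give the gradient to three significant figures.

i ≈ 0.00778 m/m

Pressure head at PZ-6: ψ = P/(ρg) = 68.2×1000 / (1000 × 9.81) = 6.95 m.
Total head at PZ-6: h = z + ψ = 125.60 + 6.95 = 132.55 m.
Total head at PZ-12: h = 138.06 − 14.45 = 123.61 m.
Head difference: h(PZ-6) − h(PZ-12) = 132.55 − 123.61 = 8.94 m.
Hydraulic gradient: i = |Δh| / L = 8.94 / 1149.1 = 0.00778.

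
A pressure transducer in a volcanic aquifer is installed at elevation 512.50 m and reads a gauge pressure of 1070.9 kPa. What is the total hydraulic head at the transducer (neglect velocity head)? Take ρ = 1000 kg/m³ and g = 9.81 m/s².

h ≈ 621.66 m

ψ = P/(ρg) = 1070.9×1000 / (1000 × 9.81) = 109.16 m.
h = z + ψ = 512.50 + 109.16 = 621.66 m.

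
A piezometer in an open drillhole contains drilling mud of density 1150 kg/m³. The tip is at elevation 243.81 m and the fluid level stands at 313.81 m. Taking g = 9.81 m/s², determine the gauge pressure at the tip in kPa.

P ≈ 790 kPa

Pressure head ψ = h − z = 313.81 − 243.81 = 70.00 m.
P = ρgψ = 1150 × 9.81 × 70.00 = 789705 Pa ≈ 790 kPa.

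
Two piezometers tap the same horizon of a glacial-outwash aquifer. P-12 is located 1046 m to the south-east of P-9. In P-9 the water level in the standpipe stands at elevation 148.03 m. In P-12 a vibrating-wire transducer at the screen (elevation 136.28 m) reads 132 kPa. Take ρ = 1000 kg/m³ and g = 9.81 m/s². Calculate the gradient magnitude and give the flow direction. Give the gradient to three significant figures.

i ≈ 0.00163; groundwater flows toward the north-west

Total head at P-9: h = 148.03 m (water level in the piezometer is the total head).
Pressure head at P-12: ψ = P/(ρg) = 132×1000 / (1000 × 9.81) = 13.46 m.
Total head at P-12: h = z + ψ = 136.28 + 13.46 = 149.74 m.
Head difference: h(P-9) − h(P-12) = 148.03 − 149.74 = -1.71 m.
Hydraulic gradient: i = |Δh| / L = 1.71 / 1046 = 0.00163.
Flow is from higher to lower head: from P-12 toward P-9, i.e. toward the north-west.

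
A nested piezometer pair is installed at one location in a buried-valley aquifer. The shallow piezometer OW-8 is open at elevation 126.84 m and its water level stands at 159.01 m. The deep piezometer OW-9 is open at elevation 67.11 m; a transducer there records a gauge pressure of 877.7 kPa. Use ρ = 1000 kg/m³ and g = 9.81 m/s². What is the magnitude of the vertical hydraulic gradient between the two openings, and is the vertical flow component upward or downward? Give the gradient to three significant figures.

|i_v| ≈ 0.0407; vertical flow is downward

Total head at OW-8: h = 159.01 m (water level in the standpipe).
Pressure head at OW-9: ψ = P/(ρg) = 877.7×1000 / (1000 × 9.81) = 89.47 m.
Total head at OW-9: h = z + ψ = 67.11 + 89.47 = 156.58 m.
Δh = h(OW-8) − h(OW-9) = 159.01 − 156.58 = 2.43 m.
Vertical separation Δz = 126.84 − 67.11 = 59.73 m.
|i_v| = |Δh| / Δz = 2.43 / 59.73 = 0.0407.
Head is higher in the shallow piezometer, so vertical flow is downward (recharge condition).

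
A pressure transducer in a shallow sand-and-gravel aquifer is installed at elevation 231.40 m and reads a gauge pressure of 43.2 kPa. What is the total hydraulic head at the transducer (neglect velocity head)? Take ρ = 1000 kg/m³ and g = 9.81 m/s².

ψ = P/(ρg) = 43.2×1000 / (1000 × 9.81) = 4.40 m.
h = z + ψ = 231.40 + 4.40 = 235.80 m.

h ≈ 235.80 m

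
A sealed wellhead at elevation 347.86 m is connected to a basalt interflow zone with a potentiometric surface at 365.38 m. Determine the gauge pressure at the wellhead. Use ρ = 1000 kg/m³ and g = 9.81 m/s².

P ≈ 172 kPa

Head above the cap: Δh = 365.38 − 347.86 = 17.52 m.
P = ρgΔh = 1000 × 9.81 × 17.52 = 171871 Pa ≈ 172 kPa.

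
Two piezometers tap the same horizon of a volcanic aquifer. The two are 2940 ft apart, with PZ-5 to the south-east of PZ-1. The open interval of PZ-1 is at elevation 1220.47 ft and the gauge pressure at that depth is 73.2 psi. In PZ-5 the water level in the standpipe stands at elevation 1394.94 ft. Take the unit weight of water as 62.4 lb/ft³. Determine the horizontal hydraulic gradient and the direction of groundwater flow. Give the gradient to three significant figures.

i ≈ 0.00189; groundwater flows toward the north-west

Pressure head at PZ-1: ψ = 144·P/γ = 144 × 73.2 / 62.4 = 168.92 ft.
Total head at PZ-1: h = z + ψ = 1220.47 + 168.92 = 1389.39 ft.
Total head at PZ-5: h = 1394.94 ft (water level in the piezometer is the total head).
Head difference: h(PZ-1) − h(PZ-5) = 1389.39 − 1394.94 = -5.55 ft.
Hydraulic gradient: i = |Δh| / L = 5.55 / 2940 = 0.00189.
Flow is from higher to lower head: from PZ-5 toward PZ-1, i.e. toward the north-west.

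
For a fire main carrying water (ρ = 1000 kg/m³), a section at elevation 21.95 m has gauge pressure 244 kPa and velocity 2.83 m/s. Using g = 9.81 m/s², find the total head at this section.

Pressure head ψ = P/(ρg) = 244×1000 / (1000 × 9.81) = 24.87 m.
Velocity head = v²/(2g) = 2.83² / (2 × 9.81) = 0.408 m.
h = z + ψ + v²/(2g) = 21.95 + 24.87 + 0.408 = 47.23 m.

h ≈ 47.23 m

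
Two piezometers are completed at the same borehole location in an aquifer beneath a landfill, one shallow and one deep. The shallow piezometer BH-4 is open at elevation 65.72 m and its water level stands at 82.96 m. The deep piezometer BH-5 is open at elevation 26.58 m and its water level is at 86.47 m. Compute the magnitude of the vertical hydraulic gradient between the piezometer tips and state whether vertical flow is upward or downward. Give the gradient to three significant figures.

|i_v| ≈ 0.0897; vertical flow is upward

Total head at BH-4: h = 82.96 m (water level in the standpipe).
Total head at BH-5: h = 86.47 m.
Δh = h(BH-4) − h(BH-5) = 82.96 − 86.47 = -3.51 m.
Vertical separation Δz = 65.72 − 26.58 = 39.14 m.
|i_v| = |Δh| / Δz = 3.51 / 39.14 = 0.0897.
Head is higher in the deep piezometer, so vertical flow is upward (discharge condition).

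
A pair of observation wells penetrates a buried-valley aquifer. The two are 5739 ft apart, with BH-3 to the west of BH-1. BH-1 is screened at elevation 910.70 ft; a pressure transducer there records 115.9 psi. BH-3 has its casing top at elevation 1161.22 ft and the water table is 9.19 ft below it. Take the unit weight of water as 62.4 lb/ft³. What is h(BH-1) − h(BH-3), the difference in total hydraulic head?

Δh ≈ 26.13 ft

Pressure head at BH-1: ψ = 144·P/γ = 144 × 115.9 / 62.4 = 267.46 ft.
Total head at BH-1: h = z + ψ = 910.70 + 267.46 = 1178.16 ft.
Total head at BH-3: h = 1161.22 − 9.19 = 1152.03 ft.
Head difference: h(BH-1) − h(BH-3) = 1178.16 − 1152.03 = 26.13 ft.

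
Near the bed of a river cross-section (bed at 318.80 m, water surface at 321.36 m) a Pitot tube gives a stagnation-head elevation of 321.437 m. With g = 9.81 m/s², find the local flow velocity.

Near the bed, under hydrostatic conditions, the piezometric head (z + ψ) equals the free-surface elevation, 321.36 m.
Velocity head = total − piezometric = 321.437 − 321.36 = 0.077 m.
v = √(2g·h_v) = √(2 × 9.81 × 0.077) = 1.23 m/s.

v ≈ 1.23 m/s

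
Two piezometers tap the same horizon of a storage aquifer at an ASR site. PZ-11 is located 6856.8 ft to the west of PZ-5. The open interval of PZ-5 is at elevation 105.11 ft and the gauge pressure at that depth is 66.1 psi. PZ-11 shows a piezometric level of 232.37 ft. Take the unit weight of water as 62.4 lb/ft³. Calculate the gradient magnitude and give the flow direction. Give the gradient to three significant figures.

i ≈ 0.00369; groundwater flows toward the west

Pressure head at PZ-5: ψ = 144·P/γ = 144 × 66.1 / 62.4 = 152.54 ft.
Total head at PZ-5: h = z + ψ = 105.11 + 152.54 = 257.65 ft.
Total head at PZ-11: h = 232.37 ft (water level in the piezometer is the total head).
Head difference: h(PZ-5) − h(PZ-11) = 257.65 − 232.37 = 25.28 ft.
Hydraulic gradient: i = |Δh| / L = 25.28 / 6856.8 = 0.00369.
Flow is from higher to lower head: from PZ-5 toward PZ-11, i.e. toward the west.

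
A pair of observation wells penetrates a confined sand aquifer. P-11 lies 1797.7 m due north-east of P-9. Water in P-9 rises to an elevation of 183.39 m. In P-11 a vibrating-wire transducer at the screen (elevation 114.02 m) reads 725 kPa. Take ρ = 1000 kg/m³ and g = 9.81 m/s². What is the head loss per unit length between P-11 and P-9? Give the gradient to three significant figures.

Total head at P-9: h = 183.39 m (water level in the piezometer is the total head).
Pressure head at P-11: ψ = P/(ρg) = 725×1000 / (1000 × 9.81) = 73.90 m.
Total head at P-11: h = z + ψ = 114.02 + 73.90 = 187.92 m.
Head difference: h(P-9) − h(P-11) = 183.39 − 187.92 = -4.53 m.
Hydraulic gradient: i = |Δh| / L = 4.53 / 1797.7 = 0.00252.

i ≈ 0.00252 m/m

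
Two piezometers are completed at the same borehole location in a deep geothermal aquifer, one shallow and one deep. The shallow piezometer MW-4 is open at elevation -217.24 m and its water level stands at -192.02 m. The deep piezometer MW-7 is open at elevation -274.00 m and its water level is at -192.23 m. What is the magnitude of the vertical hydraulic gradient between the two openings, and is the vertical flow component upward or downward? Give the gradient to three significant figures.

|i_v| ≈ 0.00370; vertical flow is downward

Total head at MW-4: h = -192.02 m (water level in the standpipe).
Total head at MW-7: h = -192.23 m.
Δh = h(MW-4) − h(MW-7) = -192.02 − (-192.23) = 0.21 m.
Vertical separation Δz = -217.24 − (-274.00) = 56.76 m.
|i_v| = |Δh| / Δz = 0.21 / 56.76 = 0.00370.
Head is higher in the shallow piezometer, so vertical flow is downward (recharge condition).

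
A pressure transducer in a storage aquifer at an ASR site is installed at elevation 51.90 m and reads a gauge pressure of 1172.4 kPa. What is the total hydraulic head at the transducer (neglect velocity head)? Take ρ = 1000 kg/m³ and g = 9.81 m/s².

ψ = P/(ρg) = 1172.4×1000 / (1000 × 9.81) = 119.51 m.
h = z + ψ = 51.90 + 119.51 = 171.41 m.

h ≈ 171.41 m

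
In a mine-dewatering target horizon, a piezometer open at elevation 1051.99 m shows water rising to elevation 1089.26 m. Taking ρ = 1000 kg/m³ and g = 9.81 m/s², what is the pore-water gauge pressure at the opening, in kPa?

P ≈ 366 kPa

Pressure head ψ = h − z = 1089.26 − 1051.99 = 37.27 m.
P = ρgψ = 1000 × 9.81 × 37.27 = 365619 Pa ≈ 366 kPa.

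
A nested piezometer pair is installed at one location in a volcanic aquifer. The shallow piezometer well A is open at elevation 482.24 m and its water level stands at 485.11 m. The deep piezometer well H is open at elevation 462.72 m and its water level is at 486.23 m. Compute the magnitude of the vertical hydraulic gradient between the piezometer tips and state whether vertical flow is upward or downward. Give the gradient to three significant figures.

Total head at well A: h = 485.11 m (water level in the standpipe).
Total head at well H: h = 486.23 m.
Δh = h(well A) − h(well H) = 485.11 − 486.23 = -1.12 m.
Vertical separation Δz = 482.24 − 462.72 = 19.52 m.
|i_v| = |Δh| / Δz = 1.12 / 19.52 = 0.0574.
Head is higher in the deep piezometer, so vertical flow is upward (discharge condition).

|i_v| ≈ 0.0574; vertical flow is upward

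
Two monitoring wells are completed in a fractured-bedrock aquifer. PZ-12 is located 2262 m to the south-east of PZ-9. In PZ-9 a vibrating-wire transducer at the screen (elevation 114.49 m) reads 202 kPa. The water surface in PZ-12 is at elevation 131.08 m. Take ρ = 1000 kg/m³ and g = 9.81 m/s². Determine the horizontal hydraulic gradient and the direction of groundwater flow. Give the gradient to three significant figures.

Pressure head at PZ-9: ψ = P/(ρg) = 202×1000 / (1000 × 9.81) = 20.59 m.
Total head at PZ-9: h = z + ψ = 114.49 + 20.59 = 135.08 m.
Total head at PZ-12: h = 131.08 m (water level in the piezometer is the total head).
Head difference: h(PZ-9) − h(PZ-12) = 135.08 − 131.08 = 4.00 m.
Hydraulic gradient: i = |Δh| / L = 4.00 / 2262 = 0.00177.
Flow is from higher to lower head: from PZ-9 toward PZ-12, i.e. toward the south-east.

i ≈ 0.00177; groundwater flows toward the south-east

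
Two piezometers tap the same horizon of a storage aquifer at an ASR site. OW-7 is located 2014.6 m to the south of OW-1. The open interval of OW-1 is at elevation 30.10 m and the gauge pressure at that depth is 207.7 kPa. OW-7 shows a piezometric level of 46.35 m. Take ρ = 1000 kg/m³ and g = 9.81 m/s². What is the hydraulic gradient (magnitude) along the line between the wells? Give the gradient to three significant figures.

i ≈ 0.00244

Pressure head at OW-1: ψ = P/(ρg) = 207.7×1000 / (1000 × 9.81) = 21.17 m.
Total head at OW-1: h = z + ψ = 30.10 + 21.17 = 51.27 m.
Total head at OW-7: h = 46.35 m (water level in the piezometer is the total head).
Head difference: h(OW-1) − h(OW-7) = 51.27 − 46.35 = 4.92 m.
Hydraulic gradient: i = |Δh| / L = 4.92 / 2014.6 = 0.00244.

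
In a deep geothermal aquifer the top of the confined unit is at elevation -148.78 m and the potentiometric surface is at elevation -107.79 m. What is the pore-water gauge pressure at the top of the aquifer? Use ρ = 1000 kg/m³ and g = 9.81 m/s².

Pressure head at the aquifer top: ψ = h − z = -107.79 − (-148.78) = 40.99 m.
P = ρgψ = 1000 × 9.81 × 40.99 = 402112 Pa ≈ 402 kPa.

P ≈ 402 kPa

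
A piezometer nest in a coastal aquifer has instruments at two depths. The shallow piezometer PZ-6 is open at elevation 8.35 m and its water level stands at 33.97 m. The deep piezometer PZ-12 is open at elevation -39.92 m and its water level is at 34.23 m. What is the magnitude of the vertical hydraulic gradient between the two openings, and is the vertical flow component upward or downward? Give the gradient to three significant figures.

Total head at PZ-6: h = 33.97 m (water level in the standpipe).
Total head at PZ-12: h = 34.23 m.
Δh = h(PZ-6) − h(PZ-12) = 33.97 − 34.23 = -0.26 m.
Vertical separation Δz = 8.35 − (-39.92) = 48.27 m.
|i_v| = |Δh| / Δz = 0.26 / 48.27 = 0.00539.
Head is higher in the deep piezometer, so vertical flow is upward (discharge condition).

|i_v| ≈ 0.00539; vertical flow is upward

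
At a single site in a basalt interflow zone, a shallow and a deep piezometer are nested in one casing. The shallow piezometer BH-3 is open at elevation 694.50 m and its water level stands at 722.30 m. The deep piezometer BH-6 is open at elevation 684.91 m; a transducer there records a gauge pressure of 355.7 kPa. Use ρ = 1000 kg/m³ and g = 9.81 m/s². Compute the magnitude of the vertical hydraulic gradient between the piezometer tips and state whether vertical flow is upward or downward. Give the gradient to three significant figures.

|i_v| ≈ 0.118; vertical flow is downward

Total head at BH-3: h = 722.30 m (water level in the standpipe).
Pressure head at BH-6: ψ = P/(ρg) = 355.7×1000 / (1000 × 9.81) = 36.26 m.
Total head at BH-6: h = z + ψ = 684.91 + 36.26 = 721.17 m.
Δh = h(BH-3) − h(BH-6) = 722.30 − 721.17 = 1.13 m.
Vertical separation Δz = 694.50 − 684.91 = 9.59 m.
|i_v| = |Δh| / Δz = 1.13 / 9.59 = 0.118.
Head is higher in the shallow piezometer, so vertical flow is downward (recharge condition).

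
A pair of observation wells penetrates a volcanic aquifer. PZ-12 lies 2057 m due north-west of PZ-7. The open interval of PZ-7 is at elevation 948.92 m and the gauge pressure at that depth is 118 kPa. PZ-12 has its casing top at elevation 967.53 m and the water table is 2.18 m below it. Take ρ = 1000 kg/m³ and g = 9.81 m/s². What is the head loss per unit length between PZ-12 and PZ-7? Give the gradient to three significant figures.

i ≈ 0.00214 m/m

Pressure head at PZ-7: ψ = P/(ρg) = 118×1000 / (1000 × 9.81) = 12.03 m.
Total head at PZ-7: h = z + ψ = 948.92 + 12.03 = 960.95 m.
Total head at PZ-12: h = 967.53 − 2.18 = 965.35 m.
Head difference: h(PZ-7) − h(PZ-12) = 960.95 − 965.35 = -4.40 m.
Hydraulic gradient: i = |Δh| / L = 4.40 / 2057 = 0.00214.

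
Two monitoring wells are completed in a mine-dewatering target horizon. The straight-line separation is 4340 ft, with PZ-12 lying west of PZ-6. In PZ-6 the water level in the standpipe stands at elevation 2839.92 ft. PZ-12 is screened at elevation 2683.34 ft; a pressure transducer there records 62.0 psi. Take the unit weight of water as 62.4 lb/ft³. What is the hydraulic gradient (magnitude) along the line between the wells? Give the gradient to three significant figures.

i ≈ 0.00311

Total head at PZ-6: h = 2839.92 ft (water level in the piezometer is the total head).
Pressure head at PZ-12: ψ = 144·P/γ = 144 × 62.0 / 62.4 = 143.08 ft.
Total head at PZ-12: h = z + ψ = 2683.34 + 143.08 = 2826.42 ft.
Head difference: h(PZ-6) − h(PZ-12) = 2839.92 − 2826.42 = 13.50 ft.
Hydraulic gradient: i = |Δh| / L = 13.50 / 4340 = 0.00311.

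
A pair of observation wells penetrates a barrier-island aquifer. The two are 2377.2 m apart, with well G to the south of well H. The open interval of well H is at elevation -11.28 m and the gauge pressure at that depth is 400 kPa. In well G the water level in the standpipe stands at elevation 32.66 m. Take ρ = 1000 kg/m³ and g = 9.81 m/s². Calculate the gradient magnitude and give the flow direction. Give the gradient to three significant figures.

Pressure head at well H: ψ = P/(ρg) = 400×1000 / (1000 × 9.81) = 40.77 m.
Total head at well H: h = z + ψ = -11.28 + 40.77 = 29.49 m.
Total head at well G: h = 32.66 m (water level in the piezometer is the total head).
Head difference: h(well H) − h(well G) = 29.49 − 32.66 = -3.17 m.
Hydraulic gradient: i = |Δh| / L = 3.17 / 2377.2 = 0.00133.
Flow is from higher to lower head: from well G toward well H, i.e. toward the north.

i ≈ 0.00133; groundwater flows toward the north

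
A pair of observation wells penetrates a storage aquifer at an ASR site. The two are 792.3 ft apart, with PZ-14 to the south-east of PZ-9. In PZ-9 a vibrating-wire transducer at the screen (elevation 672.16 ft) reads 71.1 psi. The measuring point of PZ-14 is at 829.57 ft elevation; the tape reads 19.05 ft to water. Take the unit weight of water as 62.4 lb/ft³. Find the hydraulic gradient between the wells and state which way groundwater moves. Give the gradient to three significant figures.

Pressure head at PZ-9: ψ = 144·P/γ = 144 × 71.1 / 62.4 = 164.08 ft.
Total head at PZ-9: h = z + ψ = 672.16 + 164.08 = 836.24 ft.
Total head at PZ-14: h = 829.57 − 19.05 = 810.52 ft.
Head difference: h(PZ-9) − h(PZ-14) = 836.24 − 810.52 = 25.72 ft.
Hydraulic gradient: i = |Δh| / L = 25.72 / 792.3 = 0.0325.
Flow is from higher to lower head: from PZ-9 toward PZ-14, i.e. toward the south-east.

i ≈ 0.0325; groundwater flows toward the south-east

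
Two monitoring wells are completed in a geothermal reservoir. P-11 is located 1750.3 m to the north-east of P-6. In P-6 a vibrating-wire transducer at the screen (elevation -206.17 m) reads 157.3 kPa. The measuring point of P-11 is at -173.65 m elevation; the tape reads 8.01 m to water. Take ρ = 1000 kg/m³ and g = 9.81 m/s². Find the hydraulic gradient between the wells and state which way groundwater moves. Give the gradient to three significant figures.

Pressure head at P-6: ψ = P/(ρg) = 157.3×1000 / (1000 × 9.81) = 16.03 m.
Total head at P-6: h = z + ψ = -206.17 + 16.03 = -190.14 m.
Total head at P-11: h = -173.65 − 8.01 = -181.66 m.
Head difference: h(P-6) − h(P-11) = -190.14 − (-181.66) = -8.48 m.
Hydraulic gradient: i = |Δh| / L = 8.48 / 1750.3 = 0.00484.
Flow is from higher to lower head: from P-11 toward P-6, i.e. toward the south-west.

i ≈ 0.00484; groundwater flows toward the south-west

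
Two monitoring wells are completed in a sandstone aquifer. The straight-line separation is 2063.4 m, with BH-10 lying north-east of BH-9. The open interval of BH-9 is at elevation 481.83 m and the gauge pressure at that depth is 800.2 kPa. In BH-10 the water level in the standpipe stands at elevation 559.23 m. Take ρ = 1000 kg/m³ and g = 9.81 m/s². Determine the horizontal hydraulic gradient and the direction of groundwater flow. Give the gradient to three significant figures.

i ≈ 0.00202; groundwater flows toward the north-east

Pressure head at BH-9: ψ = P/(ρg) = 800.2×1000 / (1000 × 9.81) = 81.57 m.
Total head at BH-9: h = z + ψ = 481.83 + 81.57 = 563.40 m.
Total head at BH-10: h = 559.23 m (water level in the piezometer is the total head).
Head difference: h(BH-9) − h(BH-10) = 563.40 − 559.23 = 4.17 m.
Hydraulic gradient: i = |Δh| / L = 4.17 / 2063.4 = 0.00202.
Flow is from higher to lower head: from BH-9 toward BH-10, i.e. toward the north-east.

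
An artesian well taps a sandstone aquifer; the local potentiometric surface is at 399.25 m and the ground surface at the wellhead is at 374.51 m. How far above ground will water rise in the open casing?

Water rises to the potentiometric surface, so the rise above ground = 399.25 − 374.51 = 24.74 m.

≈ 24.74 m above ground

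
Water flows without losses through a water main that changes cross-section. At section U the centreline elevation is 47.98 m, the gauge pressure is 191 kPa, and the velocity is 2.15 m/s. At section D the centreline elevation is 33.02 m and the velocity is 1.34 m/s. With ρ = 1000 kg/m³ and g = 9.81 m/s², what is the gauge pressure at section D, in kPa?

Pressure head at U: ψ₁ = P₁/(ρg) = 191×1000 / (1000 × 9.81) = 19.47 m.
Velocity heads: v₁²/2g = 2.15²/19.62 = 0.236 m; v₂²/2g = 1.34²/19.62 = 0.092 m.
Total head H = z₁ + ψ₁ + v₁²/2g = 47.98 + 19.47 + 0.236 = 67.69 m.
ψ₂ = H − z₂ − v₂²/2g = 67.69 − 33.02 − 0.092 = 34.58 m.
P₂ = ρgψ₂ = 1000 × 9.81 × 34.58 ≈ 339 kPa.

P₂ ≈ 339 kPa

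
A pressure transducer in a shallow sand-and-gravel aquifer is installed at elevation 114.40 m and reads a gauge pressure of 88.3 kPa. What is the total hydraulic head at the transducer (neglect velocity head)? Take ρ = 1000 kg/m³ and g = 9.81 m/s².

ψ = P/(ρg) = 88.3×1000 / (1000 × 9.81) = 9.00 m.
h = z + ψ = 114.40 + 9.00 = 123.40 m.

h ≈ 123.40 m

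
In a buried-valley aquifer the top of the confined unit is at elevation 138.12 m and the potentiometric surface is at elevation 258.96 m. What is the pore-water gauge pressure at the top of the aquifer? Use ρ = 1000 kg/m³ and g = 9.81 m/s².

Pressure head at the aquifer top: ψ = h − z = 258.96 − 138.12 = 120.84 m.
P = ρgψ = 1000 × 9.81 × 120.84 = 1185440 Pa ≈ 1190 kPa.

P ≈ 1190 kPa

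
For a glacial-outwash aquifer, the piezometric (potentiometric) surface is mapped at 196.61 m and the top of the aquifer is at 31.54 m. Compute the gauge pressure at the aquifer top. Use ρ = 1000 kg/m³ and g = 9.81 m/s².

Pressure head at the aquifer top: ψ = h − z = 196.61 − 31.54 = 165.07 m.
P = ρgψ = 1000 × 9.81 × 165.07 = 1619337 Pa ≈ 1620 kPa.

P ≈ 1620 kPa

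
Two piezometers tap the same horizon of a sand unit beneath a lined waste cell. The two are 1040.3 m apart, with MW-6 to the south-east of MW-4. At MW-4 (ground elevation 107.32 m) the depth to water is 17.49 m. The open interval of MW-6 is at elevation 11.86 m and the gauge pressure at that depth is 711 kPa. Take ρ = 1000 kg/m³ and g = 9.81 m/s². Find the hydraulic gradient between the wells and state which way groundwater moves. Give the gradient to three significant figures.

i ≈ 0.00528; groundwater flows toward the south-east

Total head at MW-4: h = 107.32 − 17.49 = 89.83 m.
Pressure head at MW-6: ψ = P/(ρg) = 711×1000 / (1000 × 9.81) = 72.48 m.
Total head at MW-6: h = z + ψ = 11.86 + 72.48 = 84.34 m.
Head difference: h(MW-4) − h(MW-6) = 89.83 − 84.34 = 5.49 m.
Hydraulic gradient: i = |Δh| / L = 5.49 / 1040.3 = 0.00528.
Flow is from higher to lower head: from MW-4 toward MW-6, i.e. toward the south-east.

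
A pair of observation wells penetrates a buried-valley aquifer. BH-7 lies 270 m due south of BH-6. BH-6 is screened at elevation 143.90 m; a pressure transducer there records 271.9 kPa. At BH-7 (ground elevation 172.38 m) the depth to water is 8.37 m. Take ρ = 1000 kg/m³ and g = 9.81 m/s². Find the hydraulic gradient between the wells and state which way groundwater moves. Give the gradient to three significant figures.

Pressure head at BH-6: ψ = P/(ρg) = 271.9×1000 / (1000 × 9.81) = 27.72 m.
Total head at BH-6: h = z + ψ = 143.90 + 27.72 = 171.62 m.
Total head at BH-7: h = 172.38 − 8.37 = 164.01 m.
Head difference: h(BH-6) − h(BH-7) = 171.62 − 164.01 = 7.61 m.
Hydraulic gradient: i = |Δh| / L = 7.61 / 270 = 0.0282.
Flow is from higher to lower head: from BH-6 toward BH-7, i.e. toward the south.

i ≈ 0.0282; groundwater flows toward the south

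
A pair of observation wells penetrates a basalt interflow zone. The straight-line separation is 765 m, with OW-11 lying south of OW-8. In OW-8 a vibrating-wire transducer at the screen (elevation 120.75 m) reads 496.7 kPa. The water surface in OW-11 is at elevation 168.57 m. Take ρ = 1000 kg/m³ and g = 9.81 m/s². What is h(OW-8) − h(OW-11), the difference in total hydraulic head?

Pressure head at OW-8: ψ = P/(ρg) = 496.7×1000 / (1000 × 9.81) = 50.63 m.
Total head at OW-8: h = z + ψ = 120.75 + 50.63 = 171.38 m.
Total head at OW-11: h = 168.57 m (water level in the piezometer is the total head).
Head difference: h(OW-8) − h(OW-11) = 171.38 − 168.57 = 2.81 m.

Δh ≈ 2.81 m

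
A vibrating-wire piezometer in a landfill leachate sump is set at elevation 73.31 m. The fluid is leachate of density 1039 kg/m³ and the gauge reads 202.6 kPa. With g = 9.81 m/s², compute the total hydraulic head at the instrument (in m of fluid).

h ≈ 93.19 m

ψ = P/(ρg) = 202.6×1000 / (1039 × 9.81) = 19.88 m.
h = z + ψ = 73.31 + 19.88 = 93.19 m.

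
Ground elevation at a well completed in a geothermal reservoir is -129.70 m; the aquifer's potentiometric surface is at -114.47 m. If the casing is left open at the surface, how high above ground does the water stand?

≈ 15.23 m above ground

Water rises to the potentiometric surface, so the rise above ground = -114.47 − (-129.70) = 15.23 m.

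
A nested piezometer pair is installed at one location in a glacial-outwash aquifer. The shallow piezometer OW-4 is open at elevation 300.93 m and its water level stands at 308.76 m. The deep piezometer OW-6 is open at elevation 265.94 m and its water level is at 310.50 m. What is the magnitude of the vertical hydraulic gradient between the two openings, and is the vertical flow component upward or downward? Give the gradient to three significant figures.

|i_v| ≈ 0.0497; vertical flow is upward

Total head at OW-4: h = 308.76 m (water level in the standpipe).
Total head at OW-6: h = 310.50 m.
Δh = h(OW-4) − h(OW-6) = 308.76 − 310.50 = -1.74 m.
Vertical separation Δz = 300.93 − 265.94 = 34.99 m.
|i_v| = |Δh| / Δz = 1.74 / 34.99 = 0.0497.
Head is higher in the deep piezometer, so vertical flow is upward (discharge condition).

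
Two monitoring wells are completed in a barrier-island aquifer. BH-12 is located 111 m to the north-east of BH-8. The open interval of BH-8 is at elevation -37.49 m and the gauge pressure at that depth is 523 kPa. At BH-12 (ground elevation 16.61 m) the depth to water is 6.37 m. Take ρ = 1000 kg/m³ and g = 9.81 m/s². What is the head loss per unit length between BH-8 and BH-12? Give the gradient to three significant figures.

i ≈ 0.0503 m/m

Pressure head at BH-8: ψ = P/(ρg) = 523×1000 / (1000 × 9.81) = 53.31 m.
Total head at BH-8: h = z + ψ = -37.49 + 53.31 = 15.82 m.
Total head at BH-12: h = 16.61 − 6.37 = 10.24 m.
Head difference: h(BH-8) − h(BH-12) = 15.82 − 10.24 = 5.58 m.
Hydraulic gradient: i = |Δh| / L = 5.58 / 111 = 0.0503.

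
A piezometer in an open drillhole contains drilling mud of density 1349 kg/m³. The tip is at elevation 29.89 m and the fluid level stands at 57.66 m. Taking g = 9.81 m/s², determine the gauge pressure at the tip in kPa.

P ≈ 367 kPa

Pressure head ψ = h − z = 57.66 − 29.89 = 27.77 m.
P = ρgψ = 1349 × 9.81 × 27.77 = 367500 Pa ≈ 367 kPa.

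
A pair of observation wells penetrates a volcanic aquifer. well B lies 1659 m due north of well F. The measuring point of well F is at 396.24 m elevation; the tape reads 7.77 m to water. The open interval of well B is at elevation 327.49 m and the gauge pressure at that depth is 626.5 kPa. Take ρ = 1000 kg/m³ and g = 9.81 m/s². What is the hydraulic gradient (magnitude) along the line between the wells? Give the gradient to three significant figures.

Total head at well F: h = 396.24 − 7.77 = 388.47 m.
Pressure head at well B: ψ = P/(ρg) = 626.5×1000 / (1000 × 9.81) = 63.86 m.
Total head at well B: h = z + ψ = 327.49 + 63.86 = 391.35 m.
Head difference: h(well F) − h(well B) = 388.47 − 391.35 = -2.88 m.
Hydraulic gradient: i = |Δh| / L = 2.88 / 1659 = 0.00174.

i ≈ 0.00174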